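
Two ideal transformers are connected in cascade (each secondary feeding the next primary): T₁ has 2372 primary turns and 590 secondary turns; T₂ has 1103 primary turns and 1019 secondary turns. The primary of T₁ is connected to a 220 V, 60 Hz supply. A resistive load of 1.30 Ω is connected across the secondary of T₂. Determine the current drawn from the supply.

I_supply ≈ 8.94 A

Secondary of T₁: V = 220.00 × 590/2372 = 54.722 V.
Secondary of T₂: V = 54.722 × 1019/1103 = 50.554 V.
I_load = 50.554/1.30 = 38.888 A, so P_out = 50.554 × 38.888 = 1966.0 W.
All ideal ⇒ P_in = P_out, so I_supply = 1966.0/220 = 8.94 A.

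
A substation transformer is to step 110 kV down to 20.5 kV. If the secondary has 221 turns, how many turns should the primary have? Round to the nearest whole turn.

N_p = 1186 turns

N_p/N_s = V_p/V_s, so N_p = 221 × 110000/20500 = 1185.9 ≈ 1186 turns.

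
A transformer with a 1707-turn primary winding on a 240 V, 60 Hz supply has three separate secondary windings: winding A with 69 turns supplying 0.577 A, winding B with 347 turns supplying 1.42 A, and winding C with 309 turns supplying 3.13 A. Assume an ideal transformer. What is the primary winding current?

I_p ≈ 0.879 A

V_A = 240 × 69/1707 = 9.7012 V; V_B = 240 × 347/1707 = 48.787 V; V_C = 240 × 309/1707 = 43.445 V.
P_out = V_A I_A + V_B I_B + V_C I_C = 9.7012×0.577 + 48.787×1.42 + 43.445×3.13 = 5.5976 + 69.278 + 135.98 = 210.86 W.
Ideal ⇒ P_in = P_out, so I_p = P_out/V_p = 210.86/240 = 0.879 A.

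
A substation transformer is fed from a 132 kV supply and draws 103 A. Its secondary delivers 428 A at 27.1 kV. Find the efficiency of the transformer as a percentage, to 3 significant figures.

η ≈ 85.3%

P_in = 132000 × 103 = 1.35960×10^7 W.
P_out = 27100 × 428 = 1.15988×10^7 W.
η = P_out/P_in = 1.15988×10^7/(1.35960×10^7) = 0.853.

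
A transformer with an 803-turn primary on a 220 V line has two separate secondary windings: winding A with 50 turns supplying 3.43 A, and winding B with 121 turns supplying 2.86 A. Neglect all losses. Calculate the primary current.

I_p ≈ 0.645 A

V_A = 220 × 50/803 = 13.699 V; V_B = 220 × 121/803 = 33.151 V.
P_out = V_A I_A + V_B I_B = 13.699×3.43 + 33.151×2.86 = 46.986 + 94.811 = 141.80 W.
Ideal ⇒ P_in = P_out, so I_p = P_out/V_p = 141.80/220 = 0.645 A.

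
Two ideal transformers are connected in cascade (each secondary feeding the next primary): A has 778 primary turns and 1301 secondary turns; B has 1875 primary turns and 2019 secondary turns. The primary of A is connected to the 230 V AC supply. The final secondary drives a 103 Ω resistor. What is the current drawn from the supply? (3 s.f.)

After A: V = 230.00 × 1301/778 = 384.61 V.
After B: V = 384.61 × 2019/1875 = 414.15 V.
I_load = 414.15/103 = 4.0209 A, so P_out = 414.15 × 4.0209 = 1665.3 W.
All ideal ⇒ P_in = P_out, so I_supply = 1665.3/230 = 7.24 A.

I_supply ≈ 7.24 A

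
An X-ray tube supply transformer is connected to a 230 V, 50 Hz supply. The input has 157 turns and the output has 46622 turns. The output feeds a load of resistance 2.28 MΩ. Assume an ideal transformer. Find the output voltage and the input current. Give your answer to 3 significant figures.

V_out = V_in × N_out/N_in = 230 × 46622/157 = 68300 V.
I_out = V_out/R = 68300/(2.28×10^6) = 0.029956 A.
I_in = I_out × N_out/N_in = 0.029956 × 46622/157 = 8.90 A.

V_out ≈ 68300 V, I_in ≈ 8.90 A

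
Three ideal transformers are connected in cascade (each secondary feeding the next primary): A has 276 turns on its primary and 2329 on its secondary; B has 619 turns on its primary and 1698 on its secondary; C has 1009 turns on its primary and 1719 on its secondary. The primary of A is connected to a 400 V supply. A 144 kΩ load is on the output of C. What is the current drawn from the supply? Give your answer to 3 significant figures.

I_supply ≈ 4.32 A

Secondary of A: V = 400.00 × 2329/276 = 3375.4 V.
Secondary of B: V = 3375.4 × 1698/619 = 9259.1 V.
Secondary of C: V = 9259.1 × 1719/1009 = 15774 V.
I_load = 15774/144000 = 0.10954 A, so P_out = 15774 × 0.10954 = 1728.0 W.
All ideal ⇒ P_in = P_out, so I_supply = 1728.0/400 = 4.32 A.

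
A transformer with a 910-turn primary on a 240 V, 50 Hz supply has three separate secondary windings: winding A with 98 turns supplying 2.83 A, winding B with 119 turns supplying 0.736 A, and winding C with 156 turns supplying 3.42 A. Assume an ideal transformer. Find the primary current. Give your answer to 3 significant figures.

V_A = 240 × 98/910 = 25.846 V; V_B = 240 × 119/910 = 31.385 V; V_C = 240 × 156/910 = 41.143 V.
P_out = V_A I_A + V_B I_B + V_C I_C = 25.846×2.83 + 31.385×0.736 + 41.143×3.42 = 73.145 + 23.099 + 140.71 = 236.95 W.
Ideal ⇒ P_in = P_out, so I_p = P_out/V_p = 236.95/240 = 0.987 A.

I_p ≈ 0.987 A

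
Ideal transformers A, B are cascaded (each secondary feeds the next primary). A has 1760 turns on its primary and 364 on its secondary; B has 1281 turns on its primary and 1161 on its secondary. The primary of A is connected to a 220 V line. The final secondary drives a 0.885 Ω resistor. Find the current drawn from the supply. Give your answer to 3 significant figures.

I_supply ≈ 8.73 A

Secondary of A: V = 220.00 × 364/1760 = 45.500 V.
Secondary of B: V = 45.500 × 1161/1281 = 41.238 V.
I_load = 41.238/0.885 = 46.596 A, so P_out = 41.238 × 46.596 = 1921.5 W.
All ideal ⇒ P_in = P_out, so I_supply = 1921.5/220 = 8.73 A.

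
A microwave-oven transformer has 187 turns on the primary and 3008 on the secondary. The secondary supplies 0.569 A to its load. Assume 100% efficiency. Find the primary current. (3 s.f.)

I_p ≈ 9.15 A

For an ideal transformer I_p/I_s = N_s/N_p, so I_p = 0.569 × 3008/187 = 9.15 A.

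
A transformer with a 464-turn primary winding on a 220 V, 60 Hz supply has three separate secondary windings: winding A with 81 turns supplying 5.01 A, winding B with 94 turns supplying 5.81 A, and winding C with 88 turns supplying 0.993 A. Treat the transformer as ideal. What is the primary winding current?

I_p ≈ 2.24 A

V_A = 220 × 81/464 = 38.405 V; V_B = 220 × 94/464 = 44.569 V; V_C = 220 × 88/464 = 41.724 V.
P_out = V_A I_A + V_B I_B + V_C I_C = 38.405×5.01 + 44.569×5.81 + 41.724×0.993 = 192.41 + 258.95 + 41.432 = 492.79 W.
Ideal ⇒ P_in = P_out, so I_p = P_out/V_p = 492.79/220 = 2.24 A.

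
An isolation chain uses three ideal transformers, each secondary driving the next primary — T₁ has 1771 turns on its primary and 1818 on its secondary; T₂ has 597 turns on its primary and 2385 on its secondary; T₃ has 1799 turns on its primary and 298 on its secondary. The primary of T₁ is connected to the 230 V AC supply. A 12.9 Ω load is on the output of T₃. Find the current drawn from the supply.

I_supply ≈ 8.23 A

Secondary of T₁: V = 230.00 × 1818/1771 = 236.10 V.
Secondary of T₂: V = 236.10 × 2385/597 = 943.23 V.
Secondary of T₃: V = 943.23 × 298/1799 = 156.24 V.
I_load = 156.24/12.9 = 12.112 A, so P_out = 156.24 × 12.112 = 1892.4 W.
All ideal ⇒ P_in = P_out, so I_supply = 1892.4/230 = 8.23 A.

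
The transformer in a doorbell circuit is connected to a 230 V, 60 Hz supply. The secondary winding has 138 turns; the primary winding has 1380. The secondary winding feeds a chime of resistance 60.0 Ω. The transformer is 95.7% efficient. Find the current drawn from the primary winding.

V_s = 230 × 138/1380 = 23.000 V.
I_s = V_s/R = 23.000/60.0 = 0.38333 A.
P_out = V_s I_s = 23.000 × 0.38333 = 8.8167 W.
P_in = P_out/η = 8.8167/0.957 = 9.2128 W.
I_p = P_in/V_p = 9.2128/230 = 0.0401 A.

I_p ≈ 0.0401 A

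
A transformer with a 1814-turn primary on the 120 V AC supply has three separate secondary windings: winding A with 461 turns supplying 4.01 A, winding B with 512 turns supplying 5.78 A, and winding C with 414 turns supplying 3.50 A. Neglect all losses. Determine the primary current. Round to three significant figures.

V_A = 120 × 461/1814 = 30.496 V; V_B = 120 × 512/1814 = 33.870 V; V_C = 120 × 414/1814 = 27.387 V.
P_out = V_A I_A + V_B I_B + V_C I_C = 30.496×4.01 + 33.870×5.78 + 27.387×3.50 = 122.29 + 195.77 + 95.854 = 413.91 W.
Ideal ⇒ P_in = P_out, so I_p = P_out/V_p = 413.91/120 = 3.45 A.

I_p ≈ 3.45 A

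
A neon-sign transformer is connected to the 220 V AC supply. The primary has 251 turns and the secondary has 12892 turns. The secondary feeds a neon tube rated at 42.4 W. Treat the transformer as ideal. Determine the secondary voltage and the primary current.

V_s ≈ 11300 V, I_p ≈ 0.193 A

V_s = V_p × N_s/N_p = 220 × 12892/251 = 11300 V.
I_s = P/V_s = 42.4/11300 = 0.0037523 A.
I_p = I_s × N_s/N_p = 0.0037523 × 12892/251 = 0.193 A.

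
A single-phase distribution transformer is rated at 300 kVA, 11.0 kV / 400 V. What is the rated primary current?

I_p ≈ 27.3 A

I_p = S/V_p = 300000/11000 = 27.3 A.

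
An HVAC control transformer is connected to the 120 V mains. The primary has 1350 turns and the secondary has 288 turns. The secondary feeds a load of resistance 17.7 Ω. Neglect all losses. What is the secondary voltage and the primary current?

V_s ≈ 25.6 V, I_p ≈ 0.309 A

V_s = V_p × N_s/N_p = 120 × 288/1350 = 25.600 V.
I_s = V_s/R = 25.600/17.7 = 1.4463 A.
I_p = I_s × N_s/N_p = 1.4463 × 288/1350 = 0.309 A.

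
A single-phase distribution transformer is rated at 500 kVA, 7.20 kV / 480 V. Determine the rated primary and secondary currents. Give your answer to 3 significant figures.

I_p = S/V_p = 500000/7200 = 69.4 A.
I_s = S/V_s = 500000/480 = 1040 A.

I_p ≈ 69.4 A, I_s ≈ 1040 A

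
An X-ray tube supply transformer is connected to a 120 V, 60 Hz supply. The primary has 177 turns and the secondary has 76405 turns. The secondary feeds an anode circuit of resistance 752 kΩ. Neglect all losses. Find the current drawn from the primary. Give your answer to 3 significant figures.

V_s = V_p × N_s/N_p = 120 × 76405/177 = 51800 V.
I_s = V_s/R = 51800/752000 = 0.068883 A.
For an ideal transformer I_p N_p = I_s N_s, so I_p = 0.068883 × 76405/177 = 29.7 A.

I_p ≈ 29.7 A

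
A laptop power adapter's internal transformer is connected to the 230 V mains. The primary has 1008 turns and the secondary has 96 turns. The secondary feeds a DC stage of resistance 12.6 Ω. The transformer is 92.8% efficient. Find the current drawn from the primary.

V_s = 230 × 96/1008 = 21.905 V.
I_s = V_s/R = 21.905/12.6 = 1.7385 A.
P_out = V_s I_s = 21.905 × 1.7385 = 38.081 W.
P_in = P_out/η = 38.081/0.928 = 41.035 W.
I_p = P_in/V_p = 41.035/230 = 0.178 A.

I_p ≈ 0.178 A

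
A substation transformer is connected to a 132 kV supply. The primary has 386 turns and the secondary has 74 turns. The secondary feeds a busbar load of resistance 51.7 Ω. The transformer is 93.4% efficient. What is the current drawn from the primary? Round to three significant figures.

V_s = 132000 × 74/386 = 25306 V.
I_s = V_s/R = 25306/51.7 = 489.47 A.
P_out = V_s I_s = 25306 × 489.47 = 1.2386×10^7 W.
P_in = P_out/η = 1.2386×10^7/0.934 = 1.3262×10^7 W.
I_p = P_in/V_p = 1.3262×10^7/132000 = 100 A.

I_p ≈ 100 A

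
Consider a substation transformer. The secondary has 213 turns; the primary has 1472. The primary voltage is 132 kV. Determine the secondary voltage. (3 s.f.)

V_s/V_p = N_s/N_p, so V_s = 132000 × 213/1472 = 19100 V.

V_s ≈ 19100 V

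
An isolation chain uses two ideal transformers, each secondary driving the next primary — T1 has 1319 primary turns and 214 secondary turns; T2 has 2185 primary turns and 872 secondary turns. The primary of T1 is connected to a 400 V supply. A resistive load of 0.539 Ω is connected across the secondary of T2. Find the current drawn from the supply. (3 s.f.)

After T1: V = 400.00 × 214/1319 = 64.898 V.
After T2: V = 64.898 × 872/2185 = 25.900 V.
I_load = 25.900/0.539 = 48.051 A, so P_out = 25.900 × 48.051 = 1244.5 W.
All ideal ⇒ P_in = P_out, so I_supply = 1244.5/400 = 3.11 A.

I_supply ≈ 3.11 A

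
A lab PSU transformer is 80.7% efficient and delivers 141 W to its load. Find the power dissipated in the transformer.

P_loss ≈ 33.7 W

P_in = P_out/η = 141/0.807 = 174.721 W.
P_loss = P_in − P_out = 174.721 − 141 = 33.7 W.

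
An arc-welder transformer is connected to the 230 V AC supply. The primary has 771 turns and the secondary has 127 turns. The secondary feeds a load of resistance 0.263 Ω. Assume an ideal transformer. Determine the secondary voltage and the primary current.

V_s = V_p × N_s/N_p = 230 × 127/771 = 37.886 V.
I_s = V_s/R = 37.886/0.263 = 144.05 A.
I_p = I_s × N_s/N_p = 144.05 × 127/771 = 23.7 A.

V_s ≈ 37.9 V, I_p ≈ 23.7 A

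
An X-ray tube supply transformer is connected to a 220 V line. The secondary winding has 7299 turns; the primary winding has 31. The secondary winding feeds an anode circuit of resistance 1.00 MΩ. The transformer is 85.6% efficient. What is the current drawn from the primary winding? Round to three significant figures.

I_p ≈ 14.2 A

V_s = 220 × 7299/31 = 51799 V.
I_s = V_s/R = 51799/(1.00×10^6) = 0.051799 A.
P_out = V_s I_s = 51799 × 0.051799 = 2683.2 W.
P_in = P_out/η = 2683.2/0.856 = 3134.5 W.
I_p = P_in/V_p = 3134.5/220 = 14.2 A.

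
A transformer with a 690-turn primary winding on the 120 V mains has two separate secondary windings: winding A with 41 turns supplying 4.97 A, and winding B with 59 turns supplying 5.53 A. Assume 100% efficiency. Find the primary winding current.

I_p ≈ 0.768 A

V_A = 120 × 41/690 = 7.1304 V; V_B = 120 × 59/690 = 10.261 V.
P_out = V_A I_A + V_B I_B = 7.1304×4.97 + 10.261×5.53 = 35.438 + 56.743 = 92.181 W.
Ideal ⇒ P_in = P_out, so I_p = P_out/V_p = 92.181/120 = 0.768 A.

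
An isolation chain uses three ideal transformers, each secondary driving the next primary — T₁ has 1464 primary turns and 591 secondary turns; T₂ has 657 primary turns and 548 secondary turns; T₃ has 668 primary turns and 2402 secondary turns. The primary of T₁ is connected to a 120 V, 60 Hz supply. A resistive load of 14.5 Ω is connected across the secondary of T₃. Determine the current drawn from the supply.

I_supply ≈ 12.1 A

After T₁: V = 120.00 × 591/1464 = 48.443 V.
After T₂: V = 48.443 × 548/657 = 40.406 V.
After T₃: V = 40.406 × 2402/668 = 145.29 V.
I_load = 145.29/14.5 = 10.020 A, so P_out = 145.29 × 10.020 = 1455.8 W.
All ideal ⇒ P_in = P_out, so I_supply = 1455.8/120 = 12.1 A.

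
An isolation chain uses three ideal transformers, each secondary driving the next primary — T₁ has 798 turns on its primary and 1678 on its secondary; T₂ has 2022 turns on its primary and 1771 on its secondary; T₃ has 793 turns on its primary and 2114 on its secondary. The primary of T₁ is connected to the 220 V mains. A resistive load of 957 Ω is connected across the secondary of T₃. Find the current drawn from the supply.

I_supply ≈ 5.54 A

After T₁: V = 220.00 × 1678/798 = 462.61 V.
After T₂: V = 462.61 × 1771/2022 = 405.18 V.
After T₃: V = 405.18 × 2114/793 = 1080.1 V.
I_load = 1080.1/957 = 1.1287 A, so P_out = 1080.1 × 1.1287 = 1219.1 W.
All ideal ⇒ P_in = P_out, so I_supply = 1219.1/220 = 5.54 A.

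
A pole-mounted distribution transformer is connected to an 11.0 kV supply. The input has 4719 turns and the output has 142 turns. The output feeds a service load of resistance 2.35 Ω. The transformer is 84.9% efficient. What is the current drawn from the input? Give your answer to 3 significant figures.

V_out = 11000 × 142/4719 = 331.00 V.
I_out = V_out/R = 331.00/2.35 = 140.85 A.
P_out = V_out I_out = 331.00 × 140.85 = 46622 W.
P_in = P_out/η = 46622/0.849 = 54914 W.
I_in = P_in/V_in = 54914/11000 = 4.99 A.

I_in ≈ 4.99 A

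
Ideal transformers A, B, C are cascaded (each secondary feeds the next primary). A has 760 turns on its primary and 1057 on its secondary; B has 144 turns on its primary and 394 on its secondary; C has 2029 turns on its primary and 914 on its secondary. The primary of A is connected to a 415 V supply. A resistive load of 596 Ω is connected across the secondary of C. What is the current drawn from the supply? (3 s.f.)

I_supply ≈ 2.05 A

Secondary of A: V = 415.00 × 1057/760 = 577.18 V.
Secondary of B: V = 577.18 × 394/144 = 1579.2 V.
Secondary of C: V = 1579.2 × 914/2029 = 711.39 V.
I_load = 711.39/596 = 1.1936 A, so P_out = 711.39 × 1.1936 = 849.12 W.
All ideal ⇒ P_in = P_out, so I_supply = 849.12/415 = 2.05 A.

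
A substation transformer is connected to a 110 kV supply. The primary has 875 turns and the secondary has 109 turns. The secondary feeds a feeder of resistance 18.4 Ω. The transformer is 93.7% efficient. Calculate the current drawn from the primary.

V_s = 110000 × 109/875 = 13703 V.
I_s = V_s/R = 13703/18.4 = 744.72 A.
P_out = V_s I_s = 13703 × 744.72 = 1.0205×10^7 W.
P_in = P_out/η = 1.0205×10^7/0.937 = 1.0891×10^7 W.
I_p = P_in/V_p = 1.0891×10^7/110000 = 99.0 A.

I_p ≈ 99.0 A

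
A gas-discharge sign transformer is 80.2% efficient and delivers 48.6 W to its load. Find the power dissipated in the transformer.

P_in = P_out/η = 48.6/0.802 = 60.5985 W.
P_loss = P_in − P_out = 60.5985 − 48.6 = 12.0 W.

P_loss ≈ 12.0 W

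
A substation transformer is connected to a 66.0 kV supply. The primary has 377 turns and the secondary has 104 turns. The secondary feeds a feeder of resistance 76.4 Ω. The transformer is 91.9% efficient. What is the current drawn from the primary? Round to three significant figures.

V_s = 66000 × 104/377 = 18207 V.
I_s = V_s/R = 18207/76.4 = 238.31 A.
P_out = V_s I_s = 18207 × 238.31 = 4.3389×10^6 W.
P_in = P_out/η = 4.3389×10^6/0.919 = 4.7213×10^6 W.
I_p = P_in/V_p = 4.7213×10^6/66000 = 71.5 A.

I_p ≈ 71.5 A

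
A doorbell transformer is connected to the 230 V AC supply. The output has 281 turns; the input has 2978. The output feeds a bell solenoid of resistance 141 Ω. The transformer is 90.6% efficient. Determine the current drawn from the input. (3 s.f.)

V_out = 230 × 281/2978 = 21.702 V.
I_out = V_out/R = 21.702/141 = 0.15392 A.
P_out = V_out I_out = 21.702 × 0.15392 = 3.3404 W.
P_in = P_out/η = 3.3404/0.906 = 3.6870 W.
I_in = P_in/V_in = 3.6870/230 = 0.0160 A.

I_in ≈ 0.0160 A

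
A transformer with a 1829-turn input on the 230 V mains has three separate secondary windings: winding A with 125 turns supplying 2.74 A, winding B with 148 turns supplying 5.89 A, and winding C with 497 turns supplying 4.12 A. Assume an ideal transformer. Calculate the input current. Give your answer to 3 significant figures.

V_A = 230 × 125/1829 = 15.719 V; V_B = 230 × 148/1829 = 18.611 V; V_C = 230 × 497/1829 = 62.499 V.
P_out = V_A I_A + V_B I_B + V_C I_C = 15.719×2.74 + 18.611×5.89 + 62.499×4.12 = 43.070 + 109.62 + 257.49 = 410.18 W.
Ideal ⇒ P_in = P_out, so I_in = P_out/V_in = 410.18/230 = 1.78 A.

I_in ≈ 1.78 A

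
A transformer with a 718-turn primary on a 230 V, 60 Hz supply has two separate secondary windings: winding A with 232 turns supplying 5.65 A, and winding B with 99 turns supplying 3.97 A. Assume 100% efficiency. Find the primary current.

V_A = 230 × 232/718 = 74.318 V; V_B = 230 × 99/718 = 31.713 V.
P_out = V_A I_A + V_B I_B = 74.318×5.65 + 31.713×3.97 = 419.89 + 125.90 = 545.80 W.
Ideal ⇒ P_in = P_out, so I_p = P_out/V_p = 545.80/230 = 2.37 A.

I_p ≈ 2.37 A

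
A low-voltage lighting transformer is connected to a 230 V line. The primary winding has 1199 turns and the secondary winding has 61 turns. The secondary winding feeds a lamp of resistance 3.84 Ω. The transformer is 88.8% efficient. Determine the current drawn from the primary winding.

V_s = 230 × 61/1199 = 11.701 V.
I_s = V_s/R = 11.701/3.84 = 3.0472 A.
P_out = V_s I_s = 11.701 × 3.0472 = 35.657 W.
P_in = P_out/η = 35.657/0.888 = 40.154 W.
I_p = P_in/V_p = 40.154/230 = 0.175 A.

I_p ≈ 0.175 A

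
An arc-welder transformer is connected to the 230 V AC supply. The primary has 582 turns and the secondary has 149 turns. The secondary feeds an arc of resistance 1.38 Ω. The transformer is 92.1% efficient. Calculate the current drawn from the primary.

V_s = 230 × 149/582 = 58.883 V.
I_s = V_s/R = 58.883/1.38 = 42.669 A.
P_out = V_s I_s = 58.883 × 42.669 = 2512.5 W.
P_in = P_out/η = 2512.5/0.921 = 2728.0 W.
I_p = P_in/V_p = 2728.0/230 = 11.9 A.

I_p ≈ 11.9 A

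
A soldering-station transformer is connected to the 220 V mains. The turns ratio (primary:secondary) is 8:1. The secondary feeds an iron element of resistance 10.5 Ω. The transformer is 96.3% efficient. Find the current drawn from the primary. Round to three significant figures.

I_p ≈ 0.340 A

V_s = 220 × 1/8 = 27.500 V.
I_s = V_s/R = 27.500/10.5 = 2.6190 A.
P_out = V_s I_s = 27.500 × 2.6190 = 72.024 W.
P_in = P_out/η = 72.024/0.963 = 74.791 W.
I_p = P_in/V_p = 74.791/220 = 0.340 A.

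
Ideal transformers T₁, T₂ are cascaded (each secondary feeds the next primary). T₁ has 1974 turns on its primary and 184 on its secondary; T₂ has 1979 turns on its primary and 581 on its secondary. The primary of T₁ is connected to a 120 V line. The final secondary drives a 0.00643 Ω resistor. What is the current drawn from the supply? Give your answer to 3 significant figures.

I_supply ≈ 14.0 A

After T₁: V = 120.00 × 184/1974 = 11.185 V.
After T₂: V = 11.185 × 581/1979 = 3.2838 V.
I_load = 3.2838/0.00643 = 510.71 A, so P_out = 3.2838 × 510.71 = 1677.1 W.
All ideal ⇒ P_in = P_out, so I_supply = 1677.1/120 = 14.0 A.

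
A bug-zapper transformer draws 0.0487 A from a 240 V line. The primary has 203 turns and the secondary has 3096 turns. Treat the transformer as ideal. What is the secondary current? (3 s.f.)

I_s ≈ 0.00319 A

I_s/I_p = N_p/N_s, so I_s = 0.0487 × 203/3096 = 0.00319 A.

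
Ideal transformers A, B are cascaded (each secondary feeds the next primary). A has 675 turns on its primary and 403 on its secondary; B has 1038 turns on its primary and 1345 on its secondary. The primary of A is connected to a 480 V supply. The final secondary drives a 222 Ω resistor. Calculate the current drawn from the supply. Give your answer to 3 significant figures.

I_supply ≈ 1.29 A

After A: V = 480.00 × 403/675 = 286.58 V.
After B: V = 286.58 × 1345/1038 = 371.34 V.
I_load = 371.34/222 = 1.6727 A, so P_out = 371.34 × 1.6727 = 621.13 W.
All ideal ⇒ P_in = P_out, so I_supply = 621.13/480 = 1.29 A.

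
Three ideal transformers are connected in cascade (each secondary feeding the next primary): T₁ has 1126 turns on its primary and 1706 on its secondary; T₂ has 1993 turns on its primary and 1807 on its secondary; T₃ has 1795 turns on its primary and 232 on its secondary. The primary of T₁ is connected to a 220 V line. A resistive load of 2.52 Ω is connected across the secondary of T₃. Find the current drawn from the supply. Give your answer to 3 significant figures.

I_supply ≈ 2.75 A

Secondary of T₁: V = 220.00 × 1706/1126 = 333.32 V.
Secondary of T₂: V = 333.32 × 1807/1993 = 302.21 V.
Secondary of T₃: V = 302.21 × 232/1795 = 39.060 V.
I_load = 39.060/2.52 = 15.500 A, so P_out = 39.060 × 15.500 = 605.45 W.
All ideal ⇒ P_in = P_out, so I_supply = 605.45/220 = 2.75 A.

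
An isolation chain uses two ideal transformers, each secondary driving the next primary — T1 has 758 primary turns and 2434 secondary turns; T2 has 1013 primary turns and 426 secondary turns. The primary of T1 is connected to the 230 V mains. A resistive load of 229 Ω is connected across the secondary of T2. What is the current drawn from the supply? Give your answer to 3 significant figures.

Secondary of T1: V = 230.00 × 2434/758 = 738.55 V.
Secondary of T2: V = 738.55 × 426/1013 = 310.58 V.
I_load = 310.58/229 = 1.3563 A, so P_out = 310.58 × 1.3563 = 421.23 W.
All ideal ⇒ P_in = P_out, so I_supply = 421.23/230 = 1.83 A.

I_supply ≈ 1.83 A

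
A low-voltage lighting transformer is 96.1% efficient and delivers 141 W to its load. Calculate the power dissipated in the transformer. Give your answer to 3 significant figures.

P_loss ≈ 5.72 W

P_in = P_out/η = 141/0.961 = 146.722 W.
P_loss = P_in − P_out = 146.722 − 141 = 5.72 W.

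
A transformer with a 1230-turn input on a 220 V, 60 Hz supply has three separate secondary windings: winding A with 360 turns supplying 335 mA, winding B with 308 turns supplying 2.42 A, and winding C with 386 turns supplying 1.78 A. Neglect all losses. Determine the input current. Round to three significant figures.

I_in ≈ 1.26 A

V_A = 220 × 360/1230 = 64.390 V; V_B = 220 × 308/1230 = 55.089 V; V_C = 220 × 386/1230 = 69.041 V.
P_out = V_A I_A + V_B I_B + V_C I_C = 64.390×0.335 + 55.089×2.42 + 69.041×1.78 = 21.571 + 133.32 + 122.89 = 277.78 W.
Ideal ⇒ P_in = P_out, so I_in = P_out/V_in = 277.78/220 = 1.26 A.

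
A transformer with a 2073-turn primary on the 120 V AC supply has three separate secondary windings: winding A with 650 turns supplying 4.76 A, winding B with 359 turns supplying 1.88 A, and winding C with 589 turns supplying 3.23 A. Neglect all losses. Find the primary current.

I_p ≈ 2.74 A

V_A = 120 × 650/2073 = 37.627 V; V_B = 120 × 359/2073 = 20.781 V; V_C = 120 × 589/2073 = 34.096 V.
P_out = V_A I_A + V_B I_B + V_C I_C = 37.627×4.76 + 20.781×1.88 + 34.096×3.23 = 179.10 + 39.069 + 110.13 = 328.30 W.
Ideal ⇒ P_in = P_out, so I_p = P_out/V_p = 328.30/120 = 2.74 A.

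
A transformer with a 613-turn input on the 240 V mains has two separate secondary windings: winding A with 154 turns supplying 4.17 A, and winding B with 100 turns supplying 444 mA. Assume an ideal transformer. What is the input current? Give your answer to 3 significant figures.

I_in ≈ 1.12 A

V_A = 240 × 154/613 = 60.294 V; V_B = 240 × 100/613 = 39.152 V.
P_out = V_A I_A + V_B I_B = 60.294×4.17 + 39.152×0.444 = 251.42 + 17.383 = 268.81 W.
Ideal ⇒ P_in = P_out, so I_in = P_out/V_in = 268.81/240 = 1.12 A.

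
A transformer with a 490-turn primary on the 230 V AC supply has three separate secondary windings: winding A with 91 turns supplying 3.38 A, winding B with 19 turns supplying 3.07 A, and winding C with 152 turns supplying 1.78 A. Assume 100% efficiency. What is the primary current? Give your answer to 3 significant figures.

I_p ≈ 1.30 A

V_A = 230 × 91/490 = 42.714 V; V_B = 230 × 19/490 = 8.9184 V; V_C = 230 × 152/490 = 71.347 V.
P_out = V_A I_A + V_B I_B + V_C I_C = 42.714×3.38 + 8.9184×3.07 + 71.347×1.78 = 144.37 + 27.379 + 127.00 = 298.75 W.
Ideal ⇒ P_in = P_out, so I_p = P_out/V_p = 298.75/230 = 1.30 A.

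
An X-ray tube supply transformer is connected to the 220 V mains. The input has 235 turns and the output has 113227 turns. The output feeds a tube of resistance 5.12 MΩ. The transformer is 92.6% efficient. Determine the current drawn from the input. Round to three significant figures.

I_in ≈ 10.8 A

V_out = 220 × 113227/235 = 106000 V.
I_out = V_out/R = 106000/(5.12×10^6) = 0.020703 A.
P_out = V_out I_out = 106000 × 0.020703 = 2194.5 W.
P_in = P_out/η = 2194.5/0.926 = 2369.9 W.
I_in = P_in/V_in = 2369.9/220 = 10.8 A.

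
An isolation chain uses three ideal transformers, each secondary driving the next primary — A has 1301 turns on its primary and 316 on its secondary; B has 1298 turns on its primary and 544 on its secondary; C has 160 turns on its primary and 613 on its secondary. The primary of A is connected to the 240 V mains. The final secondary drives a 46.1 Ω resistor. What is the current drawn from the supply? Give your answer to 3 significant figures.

Secondary of A: V = 240.00 × 316/1301 = 58.294 V.
Secondary of B: V = 58.294 × 544/1298 = 24.431 V.
Secondary of C: V = 24.431 × 613/160 = 93.602 V.
I_load = 93.602/46.1 = 2.0304 A, so P_out = 93.602 × 2.0304 = 190.05 W.
All ideal ⇒ P_in = P_out, so I_supply = 190.05/240 = 0.792 A.

I_supply ≈ 0.792 A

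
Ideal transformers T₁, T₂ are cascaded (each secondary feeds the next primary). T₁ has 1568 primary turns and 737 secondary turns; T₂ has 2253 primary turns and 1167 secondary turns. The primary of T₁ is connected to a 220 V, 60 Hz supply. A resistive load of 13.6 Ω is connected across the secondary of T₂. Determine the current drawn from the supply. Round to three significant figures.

Secondary of T₁: V = 220.00 × 737/1568 = 103.41 V.
Secondary of T₂: V = 103.41 × 1167/2253 = 53.562 V.
I_load = 53.562/13.6 = 3.9384 A, so P_out = 53.562 × 3.9384 = 210.94 W.
All ideal ⇒ P_in = P_out, so I_supply = 210.94/220 = 0.959 A.

I_supply ≈ 0.959 A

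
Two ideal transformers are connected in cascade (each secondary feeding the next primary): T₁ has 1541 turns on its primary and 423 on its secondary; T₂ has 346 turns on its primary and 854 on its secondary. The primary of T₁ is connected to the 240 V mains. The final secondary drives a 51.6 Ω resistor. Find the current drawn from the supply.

I_supply ≈ 2.14 A

Secondary of T₁: V = 240.00 × 423/1541 = 65.879 V.
Secondary of T₂: V = 65.879 × 854/346 = 162.60 V.
I_load = 162.60/51.6 = 3.1512 A, so P_out = 162.60 × 3.1512 = 512.40 W.
All ideal ⇒ P_in = P_out, so I_supply = 512.40/240 = 2.14 A.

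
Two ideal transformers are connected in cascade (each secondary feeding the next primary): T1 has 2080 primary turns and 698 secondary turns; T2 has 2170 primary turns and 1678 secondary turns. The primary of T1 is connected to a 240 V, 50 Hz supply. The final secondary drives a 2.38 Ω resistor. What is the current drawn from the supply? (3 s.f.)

I_supply ≈ 6.79 A

After T1: V = 240.00 × 698/2080 = 80.538 V.
After T2: V = 80.538 × 1678/2170 = 62.278 V.
I_load = 62.278/2.38 = 26.167 A, so P_out = 62.278 × 26.167 = 1629.6 W.
All ideal ⇒ P_in = P_out, so I_supply = 1629.6/240 = 6.79 A.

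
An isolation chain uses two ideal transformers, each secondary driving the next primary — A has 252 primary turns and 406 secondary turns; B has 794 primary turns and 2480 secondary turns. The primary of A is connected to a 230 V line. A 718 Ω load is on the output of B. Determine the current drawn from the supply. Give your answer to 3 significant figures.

I_supply ≈ 8.11 A

Secondary of A: V = 230.00 × 406/252 = 370.56 V.
Secondary of B: V = 370.56 × 2480/794 = 1157.4 V.
I_load = 1157.4/718 = 1.6120 A, so P_out = 1157.4 × 1.6120 = 1865.7 W.
All ideal ⇒ P_in = P_out, so I_supply = 1865.7/230 = 8.11 A.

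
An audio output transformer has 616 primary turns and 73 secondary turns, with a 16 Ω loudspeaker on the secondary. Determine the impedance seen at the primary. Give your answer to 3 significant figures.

Z_p ≈ 1140 Ω

Z_p = (N_p/N_s)² × Z_s = (616/73)² × 16 = 1140 Ω.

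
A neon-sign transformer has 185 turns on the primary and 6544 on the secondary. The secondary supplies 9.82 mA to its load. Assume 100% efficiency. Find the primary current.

I_p ≈ 0.347 A

For an ideal transformer I_p/I_s = N_s/N_p, so I_p = 0.00982 × 6544/185 = 0.347 A.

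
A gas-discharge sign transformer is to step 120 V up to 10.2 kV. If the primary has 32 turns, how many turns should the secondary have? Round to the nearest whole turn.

N_s = 2720 turns

N_s/N_p = V_s/V_p, so N_s = 32 × 10200/120 = 2720.0 ≈ 2720 turns.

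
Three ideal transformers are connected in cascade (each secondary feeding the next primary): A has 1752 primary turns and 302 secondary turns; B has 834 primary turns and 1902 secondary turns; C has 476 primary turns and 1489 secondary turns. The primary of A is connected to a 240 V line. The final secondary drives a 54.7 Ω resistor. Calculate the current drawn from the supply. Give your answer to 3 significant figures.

After A: V = 240.00 × 302/1752 = 41.370 V.
After B: V = 41.370 × 1902/834 = 94.347 V.
After C: V = 94.347 × 1489/476 = 295.13 V.
I_load = 295.13/54.7 = 5.3955 A, so P_out = 295.13 × 5.3955 = 1592.4 W.
All ideal ⇒ P_in = P_out, so I_supply = 1592.4/240 = 6.63 A.

I_supply ≈ 6.63 A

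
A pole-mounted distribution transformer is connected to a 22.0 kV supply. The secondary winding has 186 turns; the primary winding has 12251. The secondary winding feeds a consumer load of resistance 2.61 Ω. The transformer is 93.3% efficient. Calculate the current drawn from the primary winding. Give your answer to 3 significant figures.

I_p ≈ 2.08 A

V_s = 22000 × 186/12251 = 334.01 V.
I_s = V_s/R = 334.01/2.61 = 127.97 A.
P_out = V_s I_s = 334.01 × 127.97 = 42745 W.
P_in = P_out/η = 42745/0.933 = 45815 W.
I_p = P_in/V_p = 45815/22000 = 2.08 A.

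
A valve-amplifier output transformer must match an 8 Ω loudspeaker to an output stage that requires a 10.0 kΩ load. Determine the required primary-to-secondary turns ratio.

Z_p/Z_s = (N_p/N_s)², so N_p/N_s = √(10000/8) = √1250 = 35.4.

N_p/N_s ≈ 35.4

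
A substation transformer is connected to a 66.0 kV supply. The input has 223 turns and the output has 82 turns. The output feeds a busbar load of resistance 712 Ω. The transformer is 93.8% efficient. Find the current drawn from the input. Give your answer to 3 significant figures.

V_out = 66000 × 82/223 = 24269 V.
I_out = V_out/R = 24269/712 = 34.086 A.
P_out = V_out I_out = 24269 × 34.086 = 827230 W.
P_in = P_out/η = 827230/0.938 = 881910 W.
I_in = P_in/V_in = 881910/66000 = 13.4 A.

I_in ≈ 13.4 A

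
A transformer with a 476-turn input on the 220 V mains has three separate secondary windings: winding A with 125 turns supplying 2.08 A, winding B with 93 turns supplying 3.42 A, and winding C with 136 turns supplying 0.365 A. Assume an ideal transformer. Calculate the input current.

I_in ≈ 1.32 A

V_A = 220 × 125/476 = 57.773 V; V_B = 220 × 93/476 = 42.983 V; V_C = 220 × 136/476 = 62.857 V.
P_out = V_A I_A + V_B I_B + V_C I_C = 57.773×2.08 + 42.983×3.42 + 62.857×0.365 = 120.17 + 147.00 + 22.943 = 290.11 W.
Ideal ⇒ P_in = P_out, so I_in = P_out/V_in = 290.11/220 = 1.32 A.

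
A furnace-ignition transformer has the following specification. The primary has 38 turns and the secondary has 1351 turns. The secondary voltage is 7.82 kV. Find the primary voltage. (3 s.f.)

V_p ≈ 220 V

V_p/V_s = N_p/N_s, so V_p = 7820 × 38/1351 = 220 V.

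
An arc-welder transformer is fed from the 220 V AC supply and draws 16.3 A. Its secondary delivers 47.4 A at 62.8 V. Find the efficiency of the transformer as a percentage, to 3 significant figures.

P_in = 220 × 16.3 = 3586.00 W.
P_out = 62.8 × 47.4 = 2976.72 W.
η = P_out/P_in = 2976.72/3586.00 = 0.830.

η ≈ 83.0%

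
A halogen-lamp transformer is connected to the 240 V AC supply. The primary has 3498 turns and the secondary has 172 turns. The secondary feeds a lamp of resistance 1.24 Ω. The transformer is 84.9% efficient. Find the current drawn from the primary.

I_p ≈ 0.551 A

V_s = 240 × 172/3498 = 11.801 V.
I_s = V_s/R = 11.801/1.24 = 9.5170 A.
P_out = V_s I_s = 11.801 × 9.5170 = 112.31 W.
P_in = P_out/η = 112.31/0.849 = 132.28 W.
I_p = P_in/V_p = 132.28/240 = 0.551 A.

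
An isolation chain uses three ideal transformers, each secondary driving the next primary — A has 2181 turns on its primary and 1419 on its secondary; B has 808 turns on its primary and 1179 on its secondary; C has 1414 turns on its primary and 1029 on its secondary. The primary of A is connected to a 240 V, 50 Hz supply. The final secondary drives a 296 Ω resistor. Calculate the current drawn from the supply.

After A: V = 240.00 × 1419/2181 = 156.15 V.
After B: V = 156.15 × 1179/808 = 227.85 V.
After C: V = 227.85 × 1029/1414 = 165.81 V.
I_load = 165.81/296 = 0.56016 A, so P_out = 165.81 × 0.56016 = 92.880 W.
All ideal ⇒ P_in = P_out, so I_supply = 92.880/240 = 0.387 A.

I_supply ≈ 0.387 A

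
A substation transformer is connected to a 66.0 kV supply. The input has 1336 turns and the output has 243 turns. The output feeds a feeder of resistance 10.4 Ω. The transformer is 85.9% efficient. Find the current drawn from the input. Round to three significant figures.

I_in ≈ 244 A

V_out = 66000 × 243/1336 = 12004 V.
I_out = V_out/R = 12004/10.4 = 1154.3 A.
P_out = V_out I_out = 12004 × 1154.3 = 1.3857×10^7 W.
P_in = P_out/η = 1.3857×10^7/0.859 = 1.6131×10^7 W.
I_in = P_in/V_in = 1.6131×10^7/66000 = 244 A.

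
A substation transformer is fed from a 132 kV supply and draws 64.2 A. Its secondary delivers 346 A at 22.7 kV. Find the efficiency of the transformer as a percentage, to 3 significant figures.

η ≈ 92.7%

P_in = 132000 × 64.2 = 8.47440×10^6 W.
P_out = 22700 × 346 = 7.85420×10^6 W.
η = P_out/P_in = 7.85420×10^6/(8.47440×10^6) = 0.927.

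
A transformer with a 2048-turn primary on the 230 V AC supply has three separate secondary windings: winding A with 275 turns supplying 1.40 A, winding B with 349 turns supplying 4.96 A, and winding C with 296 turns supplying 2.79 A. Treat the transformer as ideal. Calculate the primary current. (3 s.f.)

V_A = 230 × 275/2048 = 30.884 V; V_B = 230 × 349/2048 = 39.194 V; V_C = 230 × 296/2048 = 33.242 V.
P_out = V_A I_A + V_B I_B + V_C I_C = 30.884×1.40 + 39.194×4.96 + 33.242×2.79 = 43.237 + 194.40 + 92.746 = 330.39 W.
Ideal ⇒ P_in = P_out, so I_p = P_out/V_p = 330.39/230 = 1.44 A.

I_p ≈ 1.44 A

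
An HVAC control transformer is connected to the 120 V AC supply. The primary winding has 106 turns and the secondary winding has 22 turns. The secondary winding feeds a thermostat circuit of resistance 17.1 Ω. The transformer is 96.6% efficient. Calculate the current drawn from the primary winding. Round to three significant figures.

V_s = 120 × 22/106 = 24.906 V.
I_s = V_s/R = 24.906/17.1 = 1.4565 A.
P_out = V_s I_s = 24.906 × 1.4565 = 36.274 W.
P_in = P_out/η = 36.274/0.966 = 37.551 W.
I_p = P_in/V_p = 37.551/120 = 0.313 A.

I_p ≈ 0.313 A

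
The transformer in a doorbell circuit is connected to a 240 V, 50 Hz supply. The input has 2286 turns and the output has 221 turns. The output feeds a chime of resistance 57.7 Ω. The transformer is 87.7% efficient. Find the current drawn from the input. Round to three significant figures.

I_in ≈ 0.0443 A

V_out = 240 × 221/2286 = 23.202 V.
I_out = V_out/R = 23.202/57.7 = 0.40212 A.
P_out = V_out I_out = 23.202 × 0.40212 = 9.3299 W.
P_in = P_out/η = 9.3299/0.877 = 10.638 W.
I_in = P_in/V_in = 10.638/240 = 0.0443 A.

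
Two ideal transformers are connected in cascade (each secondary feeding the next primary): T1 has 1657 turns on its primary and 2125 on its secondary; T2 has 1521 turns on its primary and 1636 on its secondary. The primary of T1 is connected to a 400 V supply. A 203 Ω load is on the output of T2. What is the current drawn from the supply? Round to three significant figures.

I_supply ≈ 3.75 A

Secondary of T1: V = 400.00 × 2125/1657 = 512.98 V.
Secondary of T2: V = 512.98 × 1636/1521 = 551.76 V.
I_load = 551.76/203 = 2.7180 A, so P_out = 551.76 × 2.7180 = 1499.7 W.
All ideal ⇒ P_in = P_out, so I_supply = 1499.7/400 = 3.75 A.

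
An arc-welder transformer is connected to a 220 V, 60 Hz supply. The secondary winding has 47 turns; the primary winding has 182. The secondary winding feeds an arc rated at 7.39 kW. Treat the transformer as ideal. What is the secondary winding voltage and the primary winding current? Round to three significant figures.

V_s ≈ 56.8 V, I_p ≈ 33.6 A

V_s = V_p × N_s/N_p = 220 × 47/182 = 56.813 V.
I_s = P/V_s = 7390/56.813 = 130.08 A.
I_p = I_s × N_s/N_p = 130.08 × 47/182 = 33.6 A.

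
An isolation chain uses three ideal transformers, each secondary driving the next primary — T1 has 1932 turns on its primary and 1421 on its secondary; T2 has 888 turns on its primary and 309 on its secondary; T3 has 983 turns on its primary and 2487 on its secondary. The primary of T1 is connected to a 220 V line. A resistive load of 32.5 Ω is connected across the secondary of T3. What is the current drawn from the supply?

Secondary of T1: V = 220.00 × 1421/1932 = 161.81 V.
Secondary of T2: V = 161.81 × 309/888 = 56.306 V.
Secondary of T3: V = 56.306 × 2487/983 = 142.45 V.
I_load = 142.45/32.5 = 4.3832 A, so P_out = 142.45 × 4.3832 = 624.41 W.
All ideal ⇒ P_in = P_out, so I_supply = 624.41/220 = 2.84 A.

I_supply ≈ 2.84 A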